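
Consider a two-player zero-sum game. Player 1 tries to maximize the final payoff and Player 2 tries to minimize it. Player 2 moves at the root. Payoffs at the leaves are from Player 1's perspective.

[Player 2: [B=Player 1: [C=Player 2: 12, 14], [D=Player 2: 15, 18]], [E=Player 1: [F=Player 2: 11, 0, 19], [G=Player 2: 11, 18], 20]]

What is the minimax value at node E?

F: min(11, 0, 19) = 0
G: min(11, 18) = 11
E: max(0, 11, 20) = 20

20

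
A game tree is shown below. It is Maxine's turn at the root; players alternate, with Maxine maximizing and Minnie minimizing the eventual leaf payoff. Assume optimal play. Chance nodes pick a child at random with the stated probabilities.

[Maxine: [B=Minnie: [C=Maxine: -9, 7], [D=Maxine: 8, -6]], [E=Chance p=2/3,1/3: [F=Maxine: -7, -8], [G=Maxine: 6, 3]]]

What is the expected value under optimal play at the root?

C (Maxine): max(-9, 7) = 7
D (Maxine): max(8, -6) = 8
B (Minnie): min(7, 8) = 7
F (Maxine): max(-7, -8) = -7
G (Maxine): max(6, 3) = 6
E (Chance): 2/3·-7 + 1/3·6 = -2.67
Root (Maxine): max(7, -2.67) = 7

7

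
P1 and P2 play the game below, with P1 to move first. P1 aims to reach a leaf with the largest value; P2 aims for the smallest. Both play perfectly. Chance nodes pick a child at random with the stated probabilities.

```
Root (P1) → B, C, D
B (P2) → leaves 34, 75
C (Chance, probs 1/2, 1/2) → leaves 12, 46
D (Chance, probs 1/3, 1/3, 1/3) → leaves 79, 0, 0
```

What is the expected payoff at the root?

34

B (P2): min(34, 75) = 34
C (Chance): 1/2·12 + 1/2·46 = 29
D (Chance): 1/3·79 + 1/3·0 + 1/3·0 = 26.33
Root (P1): max(34, 29, 26.33) = 34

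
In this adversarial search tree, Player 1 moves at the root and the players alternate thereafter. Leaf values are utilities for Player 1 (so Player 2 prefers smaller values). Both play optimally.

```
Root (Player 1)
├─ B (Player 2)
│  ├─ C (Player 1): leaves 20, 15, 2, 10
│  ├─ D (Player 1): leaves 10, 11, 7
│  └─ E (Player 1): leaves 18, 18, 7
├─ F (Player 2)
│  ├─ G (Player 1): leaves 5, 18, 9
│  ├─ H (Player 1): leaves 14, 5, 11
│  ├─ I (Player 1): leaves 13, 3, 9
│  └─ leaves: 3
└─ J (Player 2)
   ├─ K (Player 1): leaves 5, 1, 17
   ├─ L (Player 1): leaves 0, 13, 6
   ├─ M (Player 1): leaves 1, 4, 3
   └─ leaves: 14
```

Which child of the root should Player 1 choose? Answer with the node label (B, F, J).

C (Player 1): max(20, 15, 2, 10) = 20
D (Player 1): max(10, 11, 7) = 11
E (Player 1): max(18, 18, 7) = 18
B (Player 2): min(20, 11, 18) = 11
G (Player 1): max(5, 18, 9) = 18
H (Player 1): max(14, 5, 11) = 14
I (Player 1): max(13, 3, 9) = 13
F (Player 2): min(18, 14, 13, 3) = 3
K (Player 1): max(5, 1, 17) = 17
L (Player 1): max(0, 13, 6) = 13
M (Player 1): max(1, 4, 3) = 4
J (Player 2): min(17, 13, 4, 14) = 4
Root (Player 1): max(11, 3, 4) = 11
Player 1 picks the child with the highest value: B (value 11).

B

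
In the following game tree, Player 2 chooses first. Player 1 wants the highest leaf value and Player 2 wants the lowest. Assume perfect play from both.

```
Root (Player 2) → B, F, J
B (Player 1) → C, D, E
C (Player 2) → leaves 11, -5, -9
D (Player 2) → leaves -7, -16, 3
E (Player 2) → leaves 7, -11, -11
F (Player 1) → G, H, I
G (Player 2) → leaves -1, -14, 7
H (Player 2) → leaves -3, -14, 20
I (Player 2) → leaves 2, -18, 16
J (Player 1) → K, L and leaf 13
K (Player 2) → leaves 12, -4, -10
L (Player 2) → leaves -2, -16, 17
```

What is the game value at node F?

G: min(-1, -14, 7) = -14
H: min(-3, -14, 20) = -14
I: min(2, -18, 16) = -18
F: max(-14, -14, -18) = -14

-14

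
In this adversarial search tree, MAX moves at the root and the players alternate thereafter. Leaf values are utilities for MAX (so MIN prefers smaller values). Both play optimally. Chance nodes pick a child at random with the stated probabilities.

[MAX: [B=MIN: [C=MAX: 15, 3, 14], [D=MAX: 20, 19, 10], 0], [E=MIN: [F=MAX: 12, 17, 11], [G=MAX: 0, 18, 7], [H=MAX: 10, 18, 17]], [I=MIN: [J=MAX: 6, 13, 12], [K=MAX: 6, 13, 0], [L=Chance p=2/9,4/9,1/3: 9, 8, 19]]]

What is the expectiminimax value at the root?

17

C (MAX): max(15, 3, 14) = 15
D (MAX): max(20, 19, 10) = 20
B (MIN): min(15, 20, 0) = 0
F (MAX): max(12, 17, 11) = 17
G (MAX): max(0, 18, 7) = 18
H (MAX): max(10, 18, 17) = 18
E (MIN): min(17, 18, 18) = 17
J (MAX): max(6, 13, 12) = 13
K (MAX): max(6, 13, 0) = 13
L (Chance): 2/9·9 + 4/9·8 + 1/3·19 = 11.89
I (MIN): min(13, 13, 11.89) = 11.89
Root (MAX): max(0, 17, 11.89) = 17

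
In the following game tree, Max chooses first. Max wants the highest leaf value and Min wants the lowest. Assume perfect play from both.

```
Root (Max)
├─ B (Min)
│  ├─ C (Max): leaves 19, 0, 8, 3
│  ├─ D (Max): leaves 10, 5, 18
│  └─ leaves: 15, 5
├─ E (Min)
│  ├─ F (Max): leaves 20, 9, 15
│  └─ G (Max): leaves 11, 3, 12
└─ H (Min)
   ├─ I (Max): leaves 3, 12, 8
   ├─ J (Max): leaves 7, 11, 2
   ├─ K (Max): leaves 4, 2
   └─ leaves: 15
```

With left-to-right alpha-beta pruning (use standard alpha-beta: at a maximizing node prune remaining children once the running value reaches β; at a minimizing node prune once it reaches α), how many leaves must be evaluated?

18

C [α=-∞,β=+∞]: v=19
D [α=-∞,β=19]: v=18
B [α=-∞,β=+∞]: v=5
F [α=5,β=+∞]: v=20
G [α=5,β=20]: v=12
E [α=5,β=+∞]: v=12
I [α=12,β=+∞]: v=12
H [α=12,β=+∞]: v=12 after child 1 ≤ α → α-cutoff, skip 3
Root [α=-∞,β=+∞]: v=12
Leaves evaluated: 18 of 24.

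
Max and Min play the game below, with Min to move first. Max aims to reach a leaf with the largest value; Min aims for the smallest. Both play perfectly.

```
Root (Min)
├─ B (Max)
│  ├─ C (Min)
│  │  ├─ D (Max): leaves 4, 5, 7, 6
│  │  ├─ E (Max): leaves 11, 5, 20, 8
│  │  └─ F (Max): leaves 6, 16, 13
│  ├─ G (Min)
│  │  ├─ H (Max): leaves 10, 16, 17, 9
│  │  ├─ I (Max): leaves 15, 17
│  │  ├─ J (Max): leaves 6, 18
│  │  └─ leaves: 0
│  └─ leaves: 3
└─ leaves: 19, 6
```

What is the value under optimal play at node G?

H: max(10, 16, 17, 9) = 17
I: max(15, 17) = 17
J: max(6, 18) = 18
G: min(17, 17, 18, 0) = 0

0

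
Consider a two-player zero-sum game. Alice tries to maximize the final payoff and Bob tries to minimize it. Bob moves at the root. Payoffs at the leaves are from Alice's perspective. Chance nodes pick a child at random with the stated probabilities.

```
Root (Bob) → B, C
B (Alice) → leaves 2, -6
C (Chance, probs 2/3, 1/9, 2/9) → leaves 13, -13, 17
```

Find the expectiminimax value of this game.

2

B (Alice): max(2, -6) = 2
C (Chance): 2/3·13 + 1/9·-13 + 2/9·17 = 11
Root (Bob): min(2, 11) = 2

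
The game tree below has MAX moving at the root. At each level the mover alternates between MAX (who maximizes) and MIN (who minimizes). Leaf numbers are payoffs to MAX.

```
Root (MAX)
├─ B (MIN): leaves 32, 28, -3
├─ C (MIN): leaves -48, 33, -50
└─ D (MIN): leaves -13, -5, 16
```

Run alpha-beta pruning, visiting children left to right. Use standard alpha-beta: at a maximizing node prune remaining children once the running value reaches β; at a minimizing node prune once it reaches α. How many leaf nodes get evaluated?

B [α=-∞,β=+∞]: v=-3
C [α=-3,β=+∞]: v=-48 after child 1 ≤ α → α-cutoff, skip 2
D [α=-3,β=+∞]: v=-13 after child 1 ≤ α → α-cutoff, skip 2
Root [α=-∞,β=+∞]: v=-3
Leaves evaluated: 5 of 9.

5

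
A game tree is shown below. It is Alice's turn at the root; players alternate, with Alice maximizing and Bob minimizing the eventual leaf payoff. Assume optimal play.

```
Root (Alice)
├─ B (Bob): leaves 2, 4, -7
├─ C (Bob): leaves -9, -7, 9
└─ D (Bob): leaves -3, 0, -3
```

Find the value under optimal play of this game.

B (Bob): min(2, 4, -7) = -7
C (Bob): min(-9, -7, 9) = -9
D (Bob): min(-3, 0, -3) = -3
Root (Alice): max(-7, -9, -3) = -3

-3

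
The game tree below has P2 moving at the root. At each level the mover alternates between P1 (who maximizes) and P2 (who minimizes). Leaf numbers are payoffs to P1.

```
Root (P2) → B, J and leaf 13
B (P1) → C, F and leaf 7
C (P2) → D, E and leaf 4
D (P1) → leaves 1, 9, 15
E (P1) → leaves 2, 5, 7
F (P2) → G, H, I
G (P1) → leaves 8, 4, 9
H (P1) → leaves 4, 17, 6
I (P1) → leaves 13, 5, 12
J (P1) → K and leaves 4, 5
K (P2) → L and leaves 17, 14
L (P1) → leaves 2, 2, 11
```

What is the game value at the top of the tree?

9

D (P1): max(1, 9, 15) = 15
E (P1): max(2, 5, 7) = 7
C (P2): min(15, 7, 4) = 4
G (P1): max(8, 4, 9) = 9
H (P1): max(4, 17, 6) = 17
I (P1): max(13, 5, 12) = 13
F (P2): min(9, 17, 13) = 9
B (P1): max(4, 9, 7) = 9
L (P1): max(2, 2, 11) = 11
K (P2): min(11, 17, 14) = 11
J (P1): max(11, 4, 5) = 11
Root (P2): min(9, 11, 13) = 9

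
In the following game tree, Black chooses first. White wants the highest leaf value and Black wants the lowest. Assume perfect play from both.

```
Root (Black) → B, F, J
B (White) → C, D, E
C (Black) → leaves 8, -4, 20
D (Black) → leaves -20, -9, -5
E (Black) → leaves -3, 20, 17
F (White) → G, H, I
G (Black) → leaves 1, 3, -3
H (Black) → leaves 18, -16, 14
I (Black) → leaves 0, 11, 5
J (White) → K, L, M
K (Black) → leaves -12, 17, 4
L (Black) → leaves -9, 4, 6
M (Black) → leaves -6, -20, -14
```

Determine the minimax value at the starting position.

-9

C (Black): min(8, -4, 20) = -4
D (Black): min(-20, -9, -5) = -20
E (Black): min(-3, 20, 17) = -3
B (White): max(-4, -20, -3) = -3
G (Black): min(1, 3, -3) = -3
H (Black): min(18, -16, 14) = -16
I (Black): min(0, 11, 5) = 0
F (White): max(-3, -16, 0) = 0
K (Black): min(-12, 17, 4) = -12
L (Black): min(-9, 4, 6) = -9
M (Black): min(-6, -20, -14) = -20
J (White): max(-12, -9, -20) = -9
Root (Black): min(-3, 0, -9) = -9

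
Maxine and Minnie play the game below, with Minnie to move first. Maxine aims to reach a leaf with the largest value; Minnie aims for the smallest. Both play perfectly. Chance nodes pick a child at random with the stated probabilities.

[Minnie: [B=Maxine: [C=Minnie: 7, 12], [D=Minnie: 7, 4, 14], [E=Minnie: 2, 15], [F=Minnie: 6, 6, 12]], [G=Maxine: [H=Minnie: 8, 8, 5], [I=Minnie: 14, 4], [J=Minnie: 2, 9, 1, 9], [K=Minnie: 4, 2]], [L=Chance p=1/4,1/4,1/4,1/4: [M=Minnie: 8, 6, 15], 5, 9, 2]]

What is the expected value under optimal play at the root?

5

C (Minnie): min(7, 12) = 7
D (Minnie): min(7, 4, 14) = 4
E (Minnie): min(2, 15) = 2
F (Minnie): min(6, 6, 12) = 6
B (Maxine): max(7, 4, 2, 6) = 7
H (Minnie): min(8, 8, 5) = 5
I (Minnie): min(14, 4) = 4
J (Minnie): min(2, 9, 1, 9) = 1
K (Minnie): min(4, 2) = 2
G (Maxine): max(5, 4, 1, 2) = 5
M (Minnie): min(8, 6, 15) = 6
L (Chance): 1/4·6 + 1/4·5 + 1/4·9 + 1/4·2 = 5.5
Root (Minnie): min(7, 5, 5.5) = 5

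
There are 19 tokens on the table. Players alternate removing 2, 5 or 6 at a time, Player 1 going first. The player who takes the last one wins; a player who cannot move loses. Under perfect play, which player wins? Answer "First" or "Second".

Mark each pile size as W (mover wins) or L (mover loses):
i:   0  1  2  3  4  5  6  7  8  9 10 11 12 13 14 15 16 17 18 19
     L  L  W  W  L  W  W  W  L  W  W  L  L  W  W  L  W  W  W  L
Position 19 is L, so the second player wins.

Second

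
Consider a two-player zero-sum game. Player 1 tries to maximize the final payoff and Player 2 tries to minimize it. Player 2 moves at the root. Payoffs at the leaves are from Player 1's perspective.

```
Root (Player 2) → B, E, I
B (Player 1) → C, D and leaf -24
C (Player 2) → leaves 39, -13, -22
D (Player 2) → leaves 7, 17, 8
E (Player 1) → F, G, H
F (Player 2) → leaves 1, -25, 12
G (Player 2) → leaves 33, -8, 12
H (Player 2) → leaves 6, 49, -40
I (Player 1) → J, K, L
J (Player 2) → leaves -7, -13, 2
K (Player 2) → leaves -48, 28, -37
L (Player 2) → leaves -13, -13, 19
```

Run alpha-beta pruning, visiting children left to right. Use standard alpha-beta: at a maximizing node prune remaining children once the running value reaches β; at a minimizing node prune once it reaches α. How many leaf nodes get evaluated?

21

C [α=-∞,β=+∞]: v=-22
D [α=-22,β=+∞]: v=7
B [α=-∞,β=+∞]: v=7
F [α=-∞,β=7]: v=-25
G [α=-25,β=7]: v=-8
H [α=-8,β=7]: v=-40
E [α=-∞,β=7]: v=-8
J [α=-∞,β=-8]: v=-13
K [α=-13,β=-8]: v=-48 after child 1 ≤ α → α-cutoff, skip 2
L [α=-13,β=-8]: v=-13 after child 1 ≤ α → α-cutoff, skip 2
I [α=-∞,β=-8]: v=-13
Root [α=-∞,β=+∞]: v=-13
Leaves evaluated: 21 of 25.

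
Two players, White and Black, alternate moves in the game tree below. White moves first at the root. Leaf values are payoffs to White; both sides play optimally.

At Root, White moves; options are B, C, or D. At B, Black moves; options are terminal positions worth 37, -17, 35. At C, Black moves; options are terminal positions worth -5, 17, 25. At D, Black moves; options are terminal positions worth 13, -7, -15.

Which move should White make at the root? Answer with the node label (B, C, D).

B (Black): min(37, -17, 35) = -17
C (Black): min(-5, 17, 25) = -5
D (Black): min(13, -7, -15) = -15
Root (White): max(-17, -5, -15) = -5
White picks the child with the highest value: C (value -5).

C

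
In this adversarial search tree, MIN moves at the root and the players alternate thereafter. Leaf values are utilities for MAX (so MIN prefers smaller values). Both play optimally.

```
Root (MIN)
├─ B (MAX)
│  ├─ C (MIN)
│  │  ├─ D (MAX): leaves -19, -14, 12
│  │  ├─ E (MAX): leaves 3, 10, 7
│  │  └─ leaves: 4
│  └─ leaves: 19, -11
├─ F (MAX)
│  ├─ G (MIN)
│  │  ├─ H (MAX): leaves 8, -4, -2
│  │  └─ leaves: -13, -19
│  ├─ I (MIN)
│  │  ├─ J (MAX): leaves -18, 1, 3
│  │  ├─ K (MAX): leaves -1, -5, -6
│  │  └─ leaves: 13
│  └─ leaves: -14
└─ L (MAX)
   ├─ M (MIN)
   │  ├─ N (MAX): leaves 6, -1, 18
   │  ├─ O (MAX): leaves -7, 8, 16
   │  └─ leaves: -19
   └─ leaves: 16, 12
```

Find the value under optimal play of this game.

D (MAX): max(-19, -14, 12) = 12
E (MAX): max(3, 10, 7) = 10
C (MIN): min(12, 10, 4) = 4
B (MAX): max(4, 19, -11) = 19
H (MAX): max(8, -4, -2) = 8
G (MIN): min(8, -13, -19) = -19
J (MAX): max(-18, 1, 3) = 3
K (MAX): max(-1, -5, -6) = -1
I (MIN): min(3, -1, 13) = -1
F (MAX): max(-19, -1, -14) = -1
N (MAX): max(6, -1, 18) = 18
O (MAX): max(-7, 8, 16) = 16
M (MIN): min(18, 16, -19) = -19
L (MAX): max(-19, 16, 12) = 16
Root (MIN): min(19, -1, 16) = -1

-1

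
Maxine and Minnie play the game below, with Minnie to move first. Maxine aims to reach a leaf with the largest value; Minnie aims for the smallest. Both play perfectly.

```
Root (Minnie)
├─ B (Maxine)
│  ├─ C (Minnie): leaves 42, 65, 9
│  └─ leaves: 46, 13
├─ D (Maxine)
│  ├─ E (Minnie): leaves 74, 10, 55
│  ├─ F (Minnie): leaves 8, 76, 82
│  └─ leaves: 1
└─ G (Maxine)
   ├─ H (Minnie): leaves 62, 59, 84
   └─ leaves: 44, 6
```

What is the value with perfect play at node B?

C: min(42, 65, 9) = 9
B: max(9, 46, 13) = 46

46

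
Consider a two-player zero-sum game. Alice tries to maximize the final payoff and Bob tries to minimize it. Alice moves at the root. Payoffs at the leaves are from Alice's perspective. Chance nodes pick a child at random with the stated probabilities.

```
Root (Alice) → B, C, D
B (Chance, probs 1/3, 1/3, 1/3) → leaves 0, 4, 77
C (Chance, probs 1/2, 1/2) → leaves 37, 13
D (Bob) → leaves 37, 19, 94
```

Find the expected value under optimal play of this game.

B (Chance): 1/3·0 + 1/3·4 + 1/3·77 = 27
C (Chance): 1/2·37 + 1/2·13 = 25
D (Bob): min(37, 19, 94) = 19
Root (Alice): max(27, 25, 19) = 27

27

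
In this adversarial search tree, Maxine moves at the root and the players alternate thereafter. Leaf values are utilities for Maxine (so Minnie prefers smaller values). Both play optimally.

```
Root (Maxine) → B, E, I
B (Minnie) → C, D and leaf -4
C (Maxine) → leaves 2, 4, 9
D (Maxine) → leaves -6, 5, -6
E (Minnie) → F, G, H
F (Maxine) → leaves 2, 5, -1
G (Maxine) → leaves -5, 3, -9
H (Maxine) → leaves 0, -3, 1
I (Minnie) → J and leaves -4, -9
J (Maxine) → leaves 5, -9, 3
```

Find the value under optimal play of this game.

1

C (Maxine): max(2, 4, 9) = 9
D (Maxine): max(-6, 5, -6) = 5
B (Minnie): min(9, 5, -4) = -4
F (Maxine): max(2, 5, -1) = 5
G (Maxine): max(-5, 3, -9) = 3
H (Maxine): max(0, -3, 1) = 1
E (Minnie): min(5, 3, 1) = 1
J (Maxine): max(5, -9, 3) = 5
I (Minnie): min(5, -4, -9) = -9
Root (Maxine): max(-4, 1, -9) = 1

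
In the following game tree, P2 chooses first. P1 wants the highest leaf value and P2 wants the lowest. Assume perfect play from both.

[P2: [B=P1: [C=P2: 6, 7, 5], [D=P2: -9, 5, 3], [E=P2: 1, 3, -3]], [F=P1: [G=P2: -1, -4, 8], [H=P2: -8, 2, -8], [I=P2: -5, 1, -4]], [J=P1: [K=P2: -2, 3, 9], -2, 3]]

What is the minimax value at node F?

G: min(-1, -4, 8) = -4
H: min(-8, 2, -8) = -8
I: min(-5, 1, -4) = -5
F: max(-4, -8, -5) = -4

-4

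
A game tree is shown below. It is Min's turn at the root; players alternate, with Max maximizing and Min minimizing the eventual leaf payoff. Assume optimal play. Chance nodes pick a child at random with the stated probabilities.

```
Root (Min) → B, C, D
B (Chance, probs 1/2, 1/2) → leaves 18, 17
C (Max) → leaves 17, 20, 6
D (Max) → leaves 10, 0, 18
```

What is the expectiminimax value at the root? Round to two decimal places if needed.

17.5

B (Chance): 1/2·18 + 1/2·17 = 17.5
C (Max): max(17, 20, 6) = 20
D (Max): max(10, 0, 18) = 18
Root (Min): min(17.5, 20, 18) = 17.5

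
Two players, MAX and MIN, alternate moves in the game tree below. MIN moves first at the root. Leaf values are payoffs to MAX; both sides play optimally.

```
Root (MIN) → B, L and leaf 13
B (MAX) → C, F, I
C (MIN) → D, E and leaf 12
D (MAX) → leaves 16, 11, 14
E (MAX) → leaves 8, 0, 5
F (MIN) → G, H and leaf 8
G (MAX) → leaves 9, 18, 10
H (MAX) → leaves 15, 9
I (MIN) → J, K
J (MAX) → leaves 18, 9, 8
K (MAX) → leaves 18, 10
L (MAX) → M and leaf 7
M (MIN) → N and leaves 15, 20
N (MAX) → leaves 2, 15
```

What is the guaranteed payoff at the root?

13

D (MAX): max(16, 11, 14) = 16
E (MAX): max(8, 0, 5) = 8
C (MIN): min(16, 8, 12) = 8
G (MAX): max(9, 18, 10) = 18
H (MAX): max(15, 9) = 15
F (MIN): min(18, 15, 8) = 8
J (MAX): max(18, 9, 8) = 18
K (MAX): max(18, 10) = 18
I (MIN): min(18, 18) = 18
B (MAX): max(8, 8, 18) = 18
N (MAX): max(2, 15) = 15
M (MIN): min(15, 15, 20) = 15
L (MAX): max(15, 7) = 15
Root (MIN): min(18, 15, 13) = 13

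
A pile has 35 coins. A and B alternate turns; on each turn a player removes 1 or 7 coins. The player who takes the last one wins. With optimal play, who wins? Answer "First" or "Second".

First

Compute winning (W) and losing (L) positions by backward induction:
i:   0  1  2  3  4  5  6  7  8  9 10 11 12 13 14 15 16 17 18 19 20 21 22 23 24 25 26 27 28 29 30 31 32 33 34 35
     L  W  L  W  L  W  L  W  L  W  L  W  L  W  L  W  L  W  L  W  L  W  L  W  L  W  L  W  L  W  L  W  L  W  L  W
Position 35 is W, so the first player wins.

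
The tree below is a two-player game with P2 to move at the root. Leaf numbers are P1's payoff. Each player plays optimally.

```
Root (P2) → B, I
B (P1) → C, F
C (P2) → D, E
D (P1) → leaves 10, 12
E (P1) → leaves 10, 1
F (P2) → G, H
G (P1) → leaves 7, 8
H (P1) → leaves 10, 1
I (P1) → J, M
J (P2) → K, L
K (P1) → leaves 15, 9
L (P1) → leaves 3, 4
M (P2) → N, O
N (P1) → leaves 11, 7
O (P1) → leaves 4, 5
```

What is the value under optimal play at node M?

5

N: max(11, 7) = 11
O: max(4, 5) = 5
M: min(11, 5) = 5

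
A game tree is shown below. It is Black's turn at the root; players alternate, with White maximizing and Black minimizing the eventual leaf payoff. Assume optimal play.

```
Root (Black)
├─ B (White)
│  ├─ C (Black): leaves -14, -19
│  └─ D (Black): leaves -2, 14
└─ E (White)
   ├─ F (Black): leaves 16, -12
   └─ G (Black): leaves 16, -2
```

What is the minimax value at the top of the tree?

C (Black): min(-14, -19) = -19
D (Black): min(-2, 14) = -2
B (White): max(-19, -2) = -2
F (Black): min(16, -12) = -12
G (Black): min(16, -2) = -2
E (White): max(-12, -2) = -2
Root (Black): min(-2, -2) = -2

-2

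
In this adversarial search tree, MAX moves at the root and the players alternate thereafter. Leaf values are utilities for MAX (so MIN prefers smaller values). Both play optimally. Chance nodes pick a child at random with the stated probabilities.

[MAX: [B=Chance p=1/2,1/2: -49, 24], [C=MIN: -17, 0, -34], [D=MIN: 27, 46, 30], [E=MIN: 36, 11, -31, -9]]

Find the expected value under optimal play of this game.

27

B (Chance): 1/2·-49 + 1/2·24 = -12.5
C (MIN): min(-17, 0, -34) = -34
D (MIN): min(27, 46, 30) = 27
E (MIN): min(36, 11, -31, -9) = -31
Root (MAX): max(-12.5, -34, 27, -31) = 27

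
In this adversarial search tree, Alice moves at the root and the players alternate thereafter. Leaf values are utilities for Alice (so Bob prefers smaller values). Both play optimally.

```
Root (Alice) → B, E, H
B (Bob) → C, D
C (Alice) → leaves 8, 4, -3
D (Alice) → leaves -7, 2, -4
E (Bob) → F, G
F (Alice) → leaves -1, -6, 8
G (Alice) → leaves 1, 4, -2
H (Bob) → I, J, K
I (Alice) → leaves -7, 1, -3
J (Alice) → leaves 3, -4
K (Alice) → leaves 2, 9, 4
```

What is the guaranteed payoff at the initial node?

C (Alice): max(8, 4, -3) = 8
D (Alice): max(-7, 2, -4) = 2
B (Bob): min(8, 2) = 2
F (Alice): max(-1, -6, 8) = 8
G (Alice): max(1, 4, -2) = 4
E (Bob): min(8, 4) = 4
I (Alice): max(-7, 1, -3) = 1
J (Alice): max(3, -4) = 3
K (Alice): max(2, 9, 4) = 9
H (Bob): min(1, 3, 9) = 1
Root (Alice): max(2, 4, 1) = 4

4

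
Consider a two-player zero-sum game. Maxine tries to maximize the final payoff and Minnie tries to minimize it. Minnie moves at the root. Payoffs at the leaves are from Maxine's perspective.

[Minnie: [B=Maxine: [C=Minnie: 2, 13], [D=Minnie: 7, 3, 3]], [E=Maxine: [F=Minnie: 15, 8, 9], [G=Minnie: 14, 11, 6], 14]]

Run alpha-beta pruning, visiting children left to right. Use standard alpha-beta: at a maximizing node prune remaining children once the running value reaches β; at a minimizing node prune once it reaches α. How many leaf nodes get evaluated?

8

C [α=-∞,β=+∞]: v=2
D [α=2,β=+∞]: v=3
B [α=-∞,β=+∞]: v=3
F [α=-∞,β=3]: v=8
E [α=-∞,β=3]: v=8 after child 1 ≥ β → β-cutoff, skip 2
Root [α=-∞,β=+∞]: v=3
Leaves evaluated: 8 of 12.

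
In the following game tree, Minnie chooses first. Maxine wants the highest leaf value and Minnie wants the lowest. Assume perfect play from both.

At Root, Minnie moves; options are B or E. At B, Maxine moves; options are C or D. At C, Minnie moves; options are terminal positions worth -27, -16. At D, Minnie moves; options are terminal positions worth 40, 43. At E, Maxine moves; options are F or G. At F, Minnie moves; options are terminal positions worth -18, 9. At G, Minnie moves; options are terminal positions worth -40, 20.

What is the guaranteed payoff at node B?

C: min(-27, -16) = -27
D: min(40, 43) = 40
B: max(-27, 40) = 40

40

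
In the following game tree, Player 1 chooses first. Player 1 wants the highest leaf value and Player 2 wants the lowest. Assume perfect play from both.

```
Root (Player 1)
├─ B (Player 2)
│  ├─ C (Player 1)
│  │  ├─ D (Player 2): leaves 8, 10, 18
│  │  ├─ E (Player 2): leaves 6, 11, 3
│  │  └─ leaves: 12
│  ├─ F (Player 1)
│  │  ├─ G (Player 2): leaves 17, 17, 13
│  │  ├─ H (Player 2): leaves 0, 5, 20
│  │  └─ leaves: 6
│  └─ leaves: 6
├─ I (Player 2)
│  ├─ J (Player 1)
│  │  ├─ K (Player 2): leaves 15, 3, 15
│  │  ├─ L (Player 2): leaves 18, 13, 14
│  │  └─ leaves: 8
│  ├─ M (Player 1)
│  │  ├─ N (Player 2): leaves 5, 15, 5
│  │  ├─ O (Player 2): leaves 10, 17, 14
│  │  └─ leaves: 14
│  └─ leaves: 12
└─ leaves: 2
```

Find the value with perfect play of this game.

12

D (Player 2): min(8, 10, 18) = 8
E (Player 2): min(6, 11, 3) = 3
C (Player 1): max(8, 3, 12) = 12
G (Player 2): min(17, 17, 13) = 13
H (Player 2): min(0, 5, 20) = 0
F (Player 1): max(13, 0, 6) = 13
B (Player 2): min(12, 13, 6) = 6
K (Player 2): min(15, 3, 15) = 3
L (Player 2): min(18, 13, 14) = 13
J (Player 1): max(3, 13, 8) = 13
N (Player 2): min(5, 15, 5) = 5
O (Player 2): min(10, 17, 14) = 10
M (Player 1): max(5, 10, 14) = 14
I (Player 2): min(13, 14, 12) = 12
Root (Player 1): max(6, 12, 2) = 12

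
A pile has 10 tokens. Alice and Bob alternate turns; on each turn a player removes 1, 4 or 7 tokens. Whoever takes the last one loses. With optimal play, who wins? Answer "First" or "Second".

Compute winning (W) and losing (L) positions by backward induction:
i:   0  1  2  3  4  5  6  7  8  9 10
     W  L  W  L  W  W  L  W  W  L  W
Position 10 is W, so the first player wins.

First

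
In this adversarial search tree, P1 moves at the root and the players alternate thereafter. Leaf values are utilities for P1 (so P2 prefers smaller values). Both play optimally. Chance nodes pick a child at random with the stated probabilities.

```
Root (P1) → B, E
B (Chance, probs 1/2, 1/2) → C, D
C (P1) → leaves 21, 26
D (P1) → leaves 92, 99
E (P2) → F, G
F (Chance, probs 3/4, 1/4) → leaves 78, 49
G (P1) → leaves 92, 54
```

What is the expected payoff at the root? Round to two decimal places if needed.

C (P1): max(21, 26) = 26
D (P1): max(92, 99) = 99
B (Chance): 1/2·26 + 1/2·99 = 62.5
F (Chance): 3/4·78 + 1/4·49 = 70.75
G (P1): max(92, 54) = 92
E (P2): min(70.75, 92) = 70.75
Root (P1): max(62.5, 70.75) = 70.75

70.75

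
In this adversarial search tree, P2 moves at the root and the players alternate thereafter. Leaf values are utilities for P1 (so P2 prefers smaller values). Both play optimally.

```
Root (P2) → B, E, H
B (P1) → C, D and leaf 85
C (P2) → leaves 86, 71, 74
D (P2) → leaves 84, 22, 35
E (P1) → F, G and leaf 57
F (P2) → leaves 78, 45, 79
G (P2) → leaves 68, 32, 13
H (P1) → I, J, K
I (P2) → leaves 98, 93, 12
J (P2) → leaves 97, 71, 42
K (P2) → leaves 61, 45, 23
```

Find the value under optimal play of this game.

42

C (P2): min(86, 71, 74) = 71
D (P2): min(84, 22, 35) = 22
B (P1): max(71, 22, 85) = 85
F (P2): min(78, 45, 79) = 45
G (P2): min(68, 32, 13) = 13
E (P1): max(45, 13, 57) = 57
I (P2): min(98, 93, 12) = 12
J (P2): min(97, 71, 42) = 42
K (P2): min(61, 45, 23) = 23
H (P1): max(12, 42, 23) = 42
Root (P2): min(85, 57, 42) = 42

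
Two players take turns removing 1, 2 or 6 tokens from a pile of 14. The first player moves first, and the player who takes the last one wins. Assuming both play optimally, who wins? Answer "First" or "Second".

Second

Mark each pile size as W (mover wins) or L (mover loses):
i:   0  1  2  3  4  5  6  7  8  9 10 11 12 13 14
     L  W  W  L  W  W  W  L  W  W  L  W  W  W  L
Position 14 is L, so the second player wins.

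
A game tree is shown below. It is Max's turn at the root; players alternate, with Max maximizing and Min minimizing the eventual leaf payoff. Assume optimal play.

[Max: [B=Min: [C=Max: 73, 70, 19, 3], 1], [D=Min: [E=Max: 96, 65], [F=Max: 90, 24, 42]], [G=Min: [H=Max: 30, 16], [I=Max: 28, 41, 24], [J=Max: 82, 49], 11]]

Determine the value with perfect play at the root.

C (Max): max(73, 70, 19, 3) = 73
B (Min): min(73, 1) = 1
E (Max): max(96, 65) = 96
F (Max): max(90, 24, 42) = 90
D (Min): min(96, 90) = 90
H (Max): max(30, 16) = 30
I (Max): max(28, 41, 24) = 41
J (Max): max(82, 49) = 82
G (Min): min(30, 41, 82, 11) = 11
Root (Max): max(1, 90, 11) = 90

90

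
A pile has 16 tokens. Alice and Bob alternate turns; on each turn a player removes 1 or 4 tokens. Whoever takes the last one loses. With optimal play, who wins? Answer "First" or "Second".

Second

Positions where the player to move wins (W) vs loses (L):
i:   0  1  2  3  4  5  6  7  8  9 10 11 12 13 14 15 16
     W  L  W  L  W  W  L  W  L  W  W  L  W  L  W  W  L
Position 16 is L, so the second player wins.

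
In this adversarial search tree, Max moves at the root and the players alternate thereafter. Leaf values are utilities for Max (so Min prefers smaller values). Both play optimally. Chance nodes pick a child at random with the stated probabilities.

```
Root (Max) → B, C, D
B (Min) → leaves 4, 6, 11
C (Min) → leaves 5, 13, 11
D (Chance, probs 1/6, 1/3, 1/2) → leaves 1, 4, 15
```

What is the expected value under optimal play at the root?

B (Min): min(4, 6, 11) = 4
C (Min): min(5, 13, 11) = 5
D (Chance): 1/6·1 + 1/3·4 + 1/2·15 = 9
Root (Max): max(4, 5, 9) = 9

9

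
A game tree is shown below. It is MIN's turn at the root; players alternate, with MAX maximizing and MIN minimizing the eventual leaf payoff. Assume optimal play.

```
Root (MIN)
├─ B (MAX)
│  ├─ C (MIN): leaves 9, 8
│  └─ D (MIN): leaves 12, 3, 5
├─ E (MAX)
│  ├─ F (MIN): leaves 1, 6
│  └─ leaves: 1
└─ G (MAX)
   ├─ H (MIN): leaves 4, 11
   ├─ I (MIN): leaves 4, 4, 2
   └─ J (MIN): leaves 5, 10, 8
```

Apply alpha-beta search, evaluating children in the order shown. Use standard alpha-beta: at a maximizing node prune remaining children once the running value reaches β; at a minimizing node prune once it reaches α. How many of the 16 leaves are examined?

C [α=-∞,β=+∞]: v=8
D [α=8,β=+∞]: v=3 after child 2 ≤ α → α-cutoff, skip 1
B [α=-∞,β=+∞]: v=8
F [α=-∞,β=8]: v=1
E [α=-∞,β=8]: v=1
H [α=-∞,β=1]: v=4
G [α=-∞,β=1]: v=4 after child 1 ≥ β → β-cutoff, skip 2
Root [α=-∞,β=+∞]: v=1
Leaves evaluated: 9 of 16.

9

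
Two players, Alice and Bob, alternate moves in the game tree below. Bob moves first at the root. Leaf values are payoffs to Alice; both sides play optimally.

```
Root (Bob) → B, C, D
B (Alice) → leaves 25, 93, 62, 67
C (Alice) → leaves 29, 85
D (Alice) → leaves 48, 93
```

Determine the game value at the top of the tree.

B (Alice): max(25, 93, 62, 67) = 93
C (Alice): max(29, 85) = 85
D (Alice): max(48, 93) = 93
Root (Bob): min(93, 85, 93) = 85

85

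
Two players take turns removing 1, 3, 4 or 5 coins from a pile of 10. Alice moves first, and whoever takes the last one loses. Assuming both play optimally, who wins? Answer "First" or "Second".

First

Positions where the player to move wins (W) vs loses (L):
i:   0  1  2  3  4  5  6  7  8  9 10
     W  L  W  L  W  W  W  W  W  L  W
Position 10 is W, so the first player wins.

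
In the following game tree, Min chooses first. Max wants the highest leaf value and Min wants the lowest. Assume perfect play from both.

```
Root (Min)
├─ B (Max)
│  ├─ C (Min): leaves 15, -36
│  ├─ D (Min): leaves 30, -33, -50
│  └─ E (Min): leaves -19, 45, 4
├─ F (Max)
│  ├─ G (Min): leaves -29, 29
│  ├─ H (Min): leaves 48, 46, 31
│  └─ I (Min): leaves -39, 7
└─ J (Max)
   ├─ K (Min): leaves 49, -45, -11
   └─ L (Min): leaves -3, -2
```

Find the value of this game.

-19

C (Min): min(15, -36) = -36
D (Min): min(30, -33, -50) = -50
E (Min): min(-19, 45, 4) = -19
B (Max): max(-36, -50, -19) = -19
G (Min): min(-29, 29) = -29
H (Min): min(48, 46, 31) = 31
I (Min): min(-39, 7) = -39
F (Max): max(-29, 31, -39) = 31
K (Min): min(49, -45, -11) = -45
L (Min): min(-3, -2) = -3
J (Max): max(-45, -3) = -3
Root (Min): min(-19, 31, -3) = -19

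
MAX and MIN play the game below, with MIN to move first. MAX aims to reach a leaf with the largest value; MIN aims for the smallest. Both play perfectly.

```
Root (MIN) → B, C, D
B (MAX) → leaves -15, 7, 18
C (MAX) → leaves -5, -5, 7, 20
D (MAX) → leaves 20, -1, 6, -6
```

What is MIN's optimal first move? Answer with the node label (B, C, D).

B

B (MAX): max(-15, 7, 18) = 18
C (MAX): max(-5, -5, 7, 20) = 20
D (MAX): max(20, -1, 6, -6) = 20
Root (MIN): min(18, 20, 20) = 18
MIN picks the child with the lowest value: B (value 18).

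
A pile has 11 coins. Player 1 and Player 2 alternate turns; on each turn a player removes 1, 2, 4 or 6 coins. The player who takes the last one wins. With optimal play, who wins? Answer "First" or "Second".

Second

i:   0  1  2  3  4  5  6  7  8  9 10 11
     L  W  W  L  W  W  W  W  L  W  W  L
Position 11 is L, so the second player wins.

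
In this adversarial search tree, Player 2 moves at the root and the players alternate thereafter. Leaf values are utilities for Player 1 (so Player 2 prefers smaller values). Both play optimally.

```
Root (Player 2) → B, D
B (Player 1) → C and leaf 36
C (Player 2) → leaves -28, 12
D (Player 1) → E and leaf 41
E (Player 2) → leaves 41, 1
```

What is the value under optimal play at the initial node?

C (Player 2): min(-28, 12) = -28
B (Player 1): max(-28, 36) = 36
E (Player 2): min(41, 1) = 1
D (Player 1): max(1, 41) = 41
Root (Player 2): min(36, 41) = 36

36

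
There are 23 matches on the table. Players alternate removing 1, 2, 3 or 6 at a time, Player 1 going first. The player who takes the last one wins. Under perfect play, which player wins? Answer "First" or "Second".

First

Positions where the player to move wins (W) vs loses (L):
i:   0  1  2  3  4  5  6  7  8  9 10 11 12 13 14 15 16 17 18 19 20 21 22 23
     L  W  W  W  L  W  W  W  L  W  W  W  L  W  W  W  L  W  W  W  L  W  W  W
Position 23 is W, so the first player wins.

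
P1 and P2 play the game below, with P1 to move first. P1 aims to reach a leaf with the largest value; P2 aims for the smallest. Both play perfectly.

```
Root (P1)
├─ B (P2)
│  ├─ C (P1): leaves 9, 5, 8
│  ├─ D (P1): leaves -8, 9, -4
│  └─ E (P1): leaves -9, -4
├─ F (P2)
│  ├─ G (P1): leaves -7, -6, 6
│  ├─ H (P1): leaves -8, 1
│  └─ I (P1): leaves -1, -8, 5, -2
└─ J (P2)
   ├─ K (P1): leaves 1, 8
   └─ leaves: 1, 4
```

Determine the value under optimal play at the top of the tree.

C (P1): max(9, 5, 8) = 9
D (P1): max(-8, 9, -4) = 9
E (P1): max(-9, -4) = -4
B (P2): min(9, 9, -4) = -4
G (P1): max(-7, -6, 6) = 6
H (P1): max(-8, 1) = 1
I (P1): max(-1, -8, 5, -2) = 5
F (P2): min(6, 1, 5) = 1
K (P1): max(1, 8) = 8
J (P2): min(8, 1, 4) = 1
Root (P1): max(-4, 1, 1) = 1

1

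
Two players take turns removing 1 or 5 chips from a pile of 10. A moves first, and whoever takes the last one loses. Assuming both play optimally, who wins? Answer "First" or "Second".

First

Compute winning (W) and losing (L) positions by backward induction:
i:   0  1  2  3  4  5  6  7  8  9 10
     W  L  W  L  W  L  W  L  W  L  W
Position 10 is W, so the first player wins.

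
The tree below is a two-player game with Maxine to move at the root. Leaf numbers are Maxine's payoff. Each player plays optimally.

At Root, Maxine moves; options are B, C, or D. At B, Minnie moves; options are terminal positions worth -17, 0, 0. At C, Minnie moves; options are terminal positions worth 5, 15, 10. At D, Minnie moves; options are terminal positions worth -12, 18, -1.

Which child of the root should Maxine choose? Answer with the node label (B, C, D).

C

B (Minnie): min(-17, 0, 0) = -17
C (Minnie): min(5, 15, 10) = 5
D (Minnie): min(-12, 18, -1) = -12
Root (Maxine): max(-17, 5, -12) = 5
Maxine picks the child with the highest value: C (value 5).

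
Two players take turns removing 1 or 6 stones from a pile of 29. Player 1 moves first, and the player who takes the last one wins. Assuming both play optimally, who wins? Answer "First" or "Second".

i:   0  1  2  3  4  5  6  7  8  9 10 11 12 13 14 15 16 17 18 19 20 21 22 23 24 25 26 27 28 29
     L  W  L  W  L  W  W  L  W  L  W  L  W  W  L  W  L  W  L  W  W  L  W  L  W  L  W  W  L  W
Position 29 is W, so the first player wins.

First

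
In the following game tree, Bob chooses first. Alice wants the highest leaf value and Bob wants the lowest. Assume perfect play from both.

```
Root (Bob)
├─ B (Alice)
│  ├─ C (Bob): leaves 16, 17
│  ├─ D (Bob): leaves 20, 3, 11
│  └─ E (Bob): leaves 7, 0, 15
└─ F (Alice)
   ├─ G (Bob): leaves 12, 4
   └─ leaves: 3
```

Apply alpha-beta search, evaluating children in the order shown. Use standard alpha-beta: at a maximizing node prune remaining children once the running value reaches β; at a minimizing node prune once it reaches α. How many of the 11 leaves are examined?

C [α=-∞,β=+∞]: v=16
D [α=16,β=+∞]: v=3 after child 2 ≤ α → α-cutoff, skip 1
E [α=16,β=+∞]: v=7 after child 1 ≤ α → α-cutoff, skip 2
B [α=-∞,β=+∞]: v=16
G [α=-∞,β=16]: v=4
F [α=-∞,β=16]: v=4
Root [α=-∞,β=+∞]: v=4
Leaves evaluated: 8 of 11.

8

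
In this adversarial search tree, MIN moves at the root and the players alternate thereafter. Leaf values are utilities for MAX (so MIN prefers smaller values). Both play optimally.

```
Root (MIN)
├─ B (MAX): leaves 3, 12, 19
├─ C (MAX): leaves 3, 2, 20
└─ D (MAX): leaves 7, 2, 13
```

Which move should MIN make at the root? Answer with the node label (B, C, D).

B (MAX): max(3, 12, 19) = 19
C (MAX): max(3, 2, 20) = 20
D (MAX): max(7, 2, 13) = 13
Root (MIN): min(19, 20, 13) = 13
MIN picks the child with the lowest value: D (value 13).

D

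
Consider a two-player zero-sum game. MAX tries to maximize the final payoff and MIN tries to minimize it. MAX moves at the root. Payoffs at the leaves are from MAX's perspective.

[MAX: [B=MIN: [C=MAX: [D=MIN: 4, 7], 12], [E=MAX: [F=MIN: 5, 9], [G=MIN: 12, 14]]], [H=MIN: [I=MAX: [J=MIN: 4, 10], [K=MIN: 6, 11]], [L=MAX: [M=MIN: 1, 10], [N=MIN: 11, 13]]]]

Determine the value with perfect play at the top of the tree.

12

D (MIN): min(4, 7) = 4
C (MAX): max(4, 12) = 12
F (MIN): min(5, 9) = 5
G (MIN): min(12, 14) = 12
E (MAX): max(5, 12) = 12
B (MIN): min(12, 12) = 12
J (MIN): min(4, 10) = 4
K (MIN): min(6, 11) = 6
I (MAX): max(4, 6) = 6
M (MIN): min(1, 10) = 1
N (MIN): min(11, 13) = 11
L (MAX): max(1, 11) = 11
H (MIN): min(6, 11) = 6
Root (MAX): max(12, 6) = 12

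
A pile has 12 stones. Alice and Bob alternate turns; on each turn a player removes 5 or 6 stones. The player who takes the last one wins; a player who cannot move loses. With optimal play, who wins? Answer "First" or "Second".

i:   0  1  2  3  4  5  6  7  8  9 10 11 12
     L  L  L  L  L  W  W  W  W  W  W  L  L
Position 12 is L, so the second player wins.

Second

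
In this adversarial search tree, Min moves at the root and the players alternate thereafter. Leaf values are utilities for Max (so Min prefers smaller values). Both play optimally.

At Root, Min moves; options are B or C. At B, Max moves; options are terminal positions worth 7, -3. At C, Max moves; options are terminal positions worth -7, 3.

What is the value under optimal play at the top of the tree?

B (Max): max(7, -3) = 7
C (Max): max(-7, 3) = 3
Root (Min): min(7, 3) = 3

3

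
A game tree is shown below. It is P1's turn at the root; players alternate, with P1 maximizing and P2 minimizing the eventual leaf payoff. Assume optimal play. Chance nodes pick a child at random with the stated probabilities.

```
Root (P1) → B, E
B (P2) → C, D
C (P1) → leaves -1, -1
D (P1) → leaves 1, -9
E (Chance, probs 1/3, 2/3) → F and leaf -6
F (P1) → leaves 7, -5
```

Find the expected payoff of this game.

-1

C (P1): max(-1, -1) = -1
D (P1): max(1, -9) = 1
B (P2): min(-1, 1) = -1
F (P1): max(7, -5) = 7
E (Chance): 1/3·7 + 2/3·-6 = -1.67
Root (P1): max(-1, -1.67) = -1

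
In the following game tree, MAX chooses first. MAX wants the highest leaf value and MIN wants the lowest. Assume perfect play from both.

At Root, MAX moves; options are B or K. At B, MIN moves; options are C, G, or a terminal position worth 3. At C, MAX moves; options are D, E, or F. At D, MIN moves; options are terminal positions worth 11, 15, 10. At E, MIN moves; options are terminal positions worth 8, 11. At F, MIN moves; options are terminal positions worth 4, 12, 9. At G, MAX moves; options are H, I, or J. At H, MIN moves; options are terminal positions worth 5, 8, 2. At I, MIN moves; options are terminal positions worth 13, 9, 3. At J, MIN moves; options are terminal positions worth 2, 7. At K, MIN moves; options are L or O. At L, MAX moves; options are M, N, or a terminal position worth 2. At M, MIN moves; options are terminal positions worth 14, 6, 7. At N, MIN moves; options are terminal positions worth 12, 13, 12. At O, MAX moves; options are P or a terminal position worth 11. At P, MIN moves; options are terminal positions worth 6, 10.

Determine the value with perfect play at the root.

11

D (MIN): min(11, 15, 10) = 10
E (MIN): min(8, 11) = 8
F (MIN): min(4, 12, 9) = 4
C (MAX): max(10, 8, 4) = 10
H (MIN): min(5, 8, 2) = 2
I (MIN): min(13, 9, 3) = 3
J (MIN): min(2, 7) = 2
G (MAX): max(2, 3, 2) = 3
B (MIN): min(10, 3, 3) = 3
M (MIN): min(14, 6, 7) = 6
N (MIN): min(12, 13, 12) = 12
L (MAX): max(6, 12, 2) = 12
P (MIN): min(6, 10) = 6
O (MAX): max(6, 11) = 11
K (MIN): min(12, 11) = 11
Root (MAX): max(3, 11) = 11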